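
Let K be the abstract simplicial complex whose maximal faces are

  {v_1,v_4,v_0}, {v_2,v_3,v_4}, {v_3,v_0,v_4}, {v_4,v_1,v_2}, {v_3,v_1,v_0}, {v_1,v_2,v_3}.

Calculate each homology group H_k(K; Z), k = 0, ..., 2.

H_0 ≅ Z,  H_1 = 0,  H_2 ≅ Z.

Fix the vertex order v_0 < v_1 < v_2 < v_3 < v_4 and write every simplex with vertices in increasing order. Then dim K = 2 and the simplices of K are:

  0-simplices (5): [v_0], [v_1], [v_2], [v_3], [v_4]
  1-simplices (9): [v_0,v_1], [v_0,v_3], [v_0,v_4], [v_1,v_2], [v_1,v_3], [v_1,v_4], [v_2,v_3], [v_2,v_4], [v_3,v_4]
  2-simplices (6): [v_0,v_1,v_3], [v_0,v_1,v_4], [v_0,v_3,v_4], [v_1,v_2,v_3], [v_1,v_2,v_4], [v_2,v_3,v_4]

Hence C_0 ≅ Z^5, C_1 ≅ Z^9, C_2 ≅ Z^6.

The boundary map ∂_1: C_1 → C_0 maps an edge to its endpoints' difference, ∂[p,q] = q − p.
The resulting 5×9 matrix has rank 4, and its Smith normal form has invariant factors (1,1,1,1).

∂_2: C_2 → C_1 maps a triangle to the signed sum of its edges. For instance
  ∂[v_1,v_2,v_3] = [v_2,v_3] − [v_1,v_3] + [v_1,v_2],
  ∂[v_0,v_1,v_3] = [v_1,v_3] − [v_0,v_3] + [v_0,v_1].
This gives a 9×6 integer matrix of rank 5; reducing to Smith normal form yields diagonal entries (1,1,1,1,1).

Computing H_k = (kernel of ∂_k) / (image of ∂_{k+1}):

  H_0: rank C_0 − rank ∂_1 = 5 − 4 = 1, and the invariant factors of ∂_1 are all 1, so H_0 ≅ Z.
  H_1: rank ker ∂_1 − rank ∂_2 = (9 − 4) − 5 = 0, and the invariant factors of ∂_2 are all 1, so H_1 ≅ 0.
  H_2: rank ker ∂_2 − rank ∂_3 = (6 − 5) − 0 = 1, and there is no ∂_3, so H_2 ≅ Z.

As a check, the Euler characteristic is 5 − 9 + 6 = 2, which agrees with 1 − 0 + 1 = 2.
(K is a triangulation of the 2-sphere S^2.)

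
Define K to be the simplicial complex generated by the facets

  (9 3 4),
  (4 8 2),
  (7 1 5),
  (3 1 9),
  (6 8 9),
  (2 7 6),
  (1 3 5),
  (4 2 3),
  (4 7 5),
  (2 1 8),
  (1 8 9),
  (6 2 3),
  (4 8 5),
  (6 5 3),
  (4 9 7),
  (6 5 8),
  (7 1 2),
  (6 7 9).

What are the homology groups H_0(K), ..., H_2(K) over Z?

H_0 = Z,  H_1 = Z^2,  H_2 = Z.

Order the vertices as 1 < 2 < 3 < 4 < 5 < 6 < 7 < 8 < 9. Listing each simplex with vertices in this order, K has dimension 2 with simplices:

  0-simplices (9): [1], [2], [3], [4], [5], [6], [7], [8], [9]
  1-simplices (27): (27 of them)
  2-simplices (18): [1,2,7], [1,2,8], [1,3,5], [1,3,9], [1,5,7], [1,8,9], [2,3,4], [2,3,6], [2,4,8], [2,6,7], [3,4,9], [3,5,6], [4,5,7], [4,5,8], [4,7,9], [5,6,8], [6,7,9], [6,8,9]

so the chain groups are C_0 ≅ Z^9, C_1 ≅ Z^27, C_2 ≅ Z^18.

Boundary ∂_1: C_1 → C_0 sends each edge [p,q] (with p < q) to q − p. For instance
  ∂[2,8] = [8] − [2].
The 9×27 boundary matrix has rank 8 and Smith normal form diag(1,1,1,1,1,1,1,1).

∂_2: C_2 → C_1 maps a triangle to the signed sum of its edges. For instance
  ∂[1,5,7] = [5,7] − [1,7] + [1,5],
  ∂[2,3,6] = [3,6] − [2,6] + [2,3].
The 27×18 boundary matrix has rank 17 and Smith normal form diag(1,1,1,1,1,1,1,1,1,1,1,1,1,1,1,1,1).

Now H_k = ker ∂_k / im ∂_{k+1}, so:

  H_0: rank C_0 − rank ∂_1 = 9 − 8 = 1, and the invariant factors of ∂_1 are all 1, so H_0 = Z.
  H_1: rank ker ∂_1 − rank ∂_2 = (27 − 8) − 17 = 2, and the invariant factors of ∂_2 are all 1, so H_1 = Z^2.
  H_2: rank ker ∂_2 − rank ∂_3 = (18 − 17) − 0 = 1, and there is no ∂_3, so H_2 = Z.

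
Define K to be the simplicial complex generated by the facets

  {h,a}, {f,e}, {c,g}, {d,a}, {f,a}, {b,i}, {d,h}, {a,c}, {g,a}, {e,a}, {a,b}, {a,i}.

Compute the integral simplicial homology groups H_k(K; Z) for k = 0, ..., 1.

K has 9 vertices, 12 edges.
rank ∂_0 = 0, rank ∂_1 = 8 ⇒ b_0 = 9 − 0 − 8 = 1; all invariant factors of ∂_1 are 1 so no torsion. So H_0 = Z.
rank ∂_1 = 8, rank ∂_2 = 0 ⇒ b_1 = 12 − 8 − 0 = 4. So H_1 = Z^4.

H_0 ≅ Z,  H_1 ≅ Z^4.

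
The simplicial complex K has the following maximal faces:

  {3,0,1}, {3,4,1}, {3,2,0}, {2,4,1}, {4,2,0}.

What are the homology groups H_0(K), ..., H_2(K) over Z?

Take the total order 0 < 1 < 2 < 3 < 4 on the vertex set. Then K (dimension 2) consists of the simplices:

  0-simplices (5): [0], [1], [2], [3], [4]
  1-simplices (10): [0,1], [0,2], [0,3], [0,4], [1,2], [1,3], [1,4], [2,3], [2,4], [3,4]
  2-simplices (5): [0,1,3], [0,2,3], [0,2,4], [1,2,4], [1,3,4]

giving chain groups C_0 ≅ Z^5, C_1 ≅ Z^10, C_2 ≅ Z^5.

∂_1: C_1 → C_0 sends each edge [p,q] (with p < q) to q − p. For instance
  ∂[2,4] = [4] − [2].
As a 5×10 matrix over Z this has rank 4, with invariant factors (1,1,1,1).

The boundary map ∂_2: C_2 → C_1 sends each 2-simplex [p,q,r] to [q,r] − [p,r] + [p,q]. For instance
  ∂[0,1,3] = [1,3] − [0,3] + [0,1],
  ∂[1,3,4] = [3,4] − [1,4] + [1,3].
The 10×5 boundary matrix has rank 5 and Smith normal form diag(1,1,1,1,1).

From H_k ≅ ker(∂_k) / im(∂_{k+1}) we obtain:

  H_0: rank C_0 − rank ∂_1 = 5 − 4 = 1, and the invariant factors of ∂_1 are all 1, so H_0 ≅ Z.
  H_1: rank ker ∂_1 − rank ∂_2 = (10 − 4) − 5 = 1, and the invariant factors of ∂_2 are all 1, so H_1 ≅ Z.
  H_2: rank ker ∂_2 − rank ∂_3 = (5 − 5) − 0 = 0, and there is no ∂_3, so H_2 ≅ 0.

H_0 = Z,  H_1 = Z,  H_2 = 0.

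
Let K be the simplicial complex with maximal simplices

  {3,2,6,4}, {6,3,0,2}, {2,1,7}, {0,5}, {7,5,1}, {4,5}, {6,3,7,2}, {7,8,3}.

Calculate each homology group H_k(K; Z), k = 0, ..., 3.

K has 9 vertices, 20 edges, 13 triangles, 3 3-simplices.
rank ∂_0 = 0, rank ∂_1 = 8 ⇒ b_0 = 9 − 0 − 8 = 1; all invariant factors of ∂_1 are 1 so no torsion. So H_0 = Z.
rank ∂_1 = 8, rank ∂_2 = 10 ⇒ b_1 = 20 − 8 − 10 = 2; all invariant factors of ∂_2 are 1 so no torsion. So H_1 = Z^2.
rank ∂_2 = 10, rank ∂_3 = 3 ⇒ b_2 = 13 − 10 − 3 = 0; all invariant factors of ∂_3 are 1 so no torsion. So H_2 = 0.
rank ∂_3 = 3, rank ∂_4 = 0 ⇒ b_3 = 3 − 3 − 0 = 0. So H_3 = 0.

H_0 ≅ Z,  H_1 ≅ Z^2,  H_2 = 0,  H_3 = 0.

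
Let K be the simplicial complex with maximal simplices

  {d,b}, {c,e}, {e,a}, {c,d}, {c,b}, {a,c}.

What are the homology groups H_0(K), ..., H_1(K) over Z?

We work with the vertex ordering a < b < c < d < e. The simplices of K, each written with vertices in increasing order, are:

  0-simplices (5): a, b, c, d, e
  1-simplices (6): ac, ae, bc, bd, cd, ce

giving chain groups C_0 ≅ Z^5, C_1 ≅ Z^6.

∂_1: C_1 → C_0 is given by ∂[p,q] = [q] − [p]. For instance
  ∂ae = e − a.
This gives a 5×6 integer matrix of rank 4; reducing to Smith normal form yields diagonal entries (1,1,1,1).

Now H_k = ker ∂_k / im ∂_{k+1}, so:

  H_0: rank C_0 − rank ∂_1 = 5 − 4 = 1, and the invariant factors of ∂_1 are all 1, so H_0 = Z.
  H_1: rank ker ∂_1 − rank ∂_2 = (6 − 4) − 0 = 2, and there is no ∂_2, so H_1 = Z^2.

H_0 = Z,  H_1 = Z^2.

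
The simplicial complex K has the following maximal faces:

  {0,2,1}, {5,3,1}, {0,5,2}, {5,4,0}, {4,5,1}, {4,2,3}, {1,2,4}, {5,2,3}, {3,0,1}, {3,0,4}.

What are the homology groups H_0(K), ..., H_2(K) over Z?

K has 6 vertices, 15 edges, 10 triangles.
rank ∂_0 = 0, rank ∂_1 = 5 ⇒ b_0 = 6 − 0 − 5 = 1; all invariant factors of ∂_1 are 1 so no torsion. So H_0 ≅ Z.
rank ∂_1 = 5, rank ∂_2 = 10 ⇒ b_1 = 15 − 5 − 10 = 0; ∂_2 has invariant factor(s) [2] giving torsion. So H_1 ≅ Z/2.
rank ∂_2 = 10, rank ∂_3 = 0 ⇒ b_2 = 10 − 10 − 0 = 0. So H_2 ≅ 0.

H_0 = Z,  H_1 = Z/2,  H_2 = 0.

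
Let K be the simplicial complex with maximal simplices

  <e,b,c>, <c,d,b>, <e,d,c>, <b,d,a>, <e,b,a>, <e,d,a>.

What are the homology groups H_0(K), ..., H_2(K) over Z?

Order the vertices as a < b < c < d < e. Listing each simplex with vertices in this order, K has dimension 2 with simplices:

  0-simplices (5): a, b, c, d, e
  1-simplices (9): ab, ad, ae, bc, bd, be, cd, ce, de
  2-simplices (6): abd, abe, ade, bcd, bce, cde

so the chain groups are C_0 ≅ Z^5, C_1 ≅ Z^9, C_2 ≅ Z^6.

Boundary ∂_1: C_1 → C_0 is given by ∂[p,q] = [q] − [p]. For instance
  ∂be = e − b.
The 5×9 boundary matrix has rank 4 and Smith normal form diag(1,1,1,1).

∂_2: C_2 → C_1 maps a triangle to the signed sum of its edges. For instance
  ∂bcd = cd − bd + bc,
  ∂bce = ce − be + bc.
As a 9×6 matrix over Z this has rank 5, with invariant factors (1,1,1,1,1).

Computing H_k = (kernel of ∂_k) / (image of ∂_{k+1}):

  H_0: rank C_0 − rank ∂_1 = 5 − 4 = 1, and the invariant factors of ∂_1 are all 1, so H_0 = Z.
  H_1: rank ker ∂_1 − rank ∂_2 = (9 − 4) − 5 = 0, and the invariant factors of ∂_2 are all 1, so H_1 = 0.
  H_2: rank ker ∂_2 − rank ∂_3 = (6 − 5) − 0 = 1, and there is no ∂_3, so H_2 = Z.

H_0 = Z,  H_1 = 0,  H_2 = Z.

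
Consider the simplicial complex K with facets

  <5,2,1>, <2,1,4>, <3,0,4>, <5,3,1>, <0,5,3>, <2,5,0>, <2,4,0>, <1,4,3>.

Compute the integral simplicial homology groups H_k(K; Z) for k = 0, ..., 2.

Fix the vertex order 0 < 1 < 2 < 3 < 4 < 5 and write every simplex with vertices in increasing order. Then dim K = 2 and the simplices of K are:

  0-simplices (6): [0], [1], [2], [3], [4], [5]
  1-simplices (12): [0,2], [0,3], [0,4], [0,5], [1,2], [1,3], [1,4], [1,5], [2,4], [2,5], [3,4], [3,5]
  2-simplices (8): [0,2,4], [0,2,5], [0,3,4], [0,3,5], [1,2,4], [1,2,5], [1,3,4], [1,3,5]

so the chain groups are C_0 ≅ Z^6, C_1 ≅ Z^12, C_2 ≅ Z^8.

∂_1: C_1 → C_0 sends each edge [p,q] (with p < q) to q − p. For instance
  ∂[2,5] = [5] − [2].
The resulting 6×12 matrix has rank 5, and its Smith normal form has invariant factors (1,1,1,1,1).

The boundary map ∂_2: C_2 → C_1 maps a triangle to the signed sum of its edges. For instance
  ∂[1,2,4] = [2,4] − [1,4] + [1,2],
  ∂[1,2,5] = [2,5] − [1,5] + [1,2].
The 12×8 boundary matrix has rank 7 and Smith normal form diag(1,1,1,1,1,1,1).

Reading off H_k = ker ∂_k / im ∂_{k+1}:

  H_0: rank C_0 − rank ∂_1 = 6 − 5 = 1, and the invariant factors of ∂_1 are all 1, so H_0 ≅ Z.
  H_1: rank ker ∂_1 − rank ∂_2 = (12 − 5) − 7 = 0, and the invariant factors of ∂_2 are all 1, so H_1 ≅ 0.
  H_2: rank ker ∂_2 − rank ∂_3 = (8 − 7) − 0 = 1, and there is no ∂_3, so H_2 ≅ Z.

H_0 = Z,  H_1 = 0,  H_2 = Z.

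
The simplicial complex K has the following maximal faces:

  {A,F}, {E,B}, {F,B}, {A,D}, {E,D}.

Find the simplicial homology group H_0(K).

K has 5 vertices, 5 edges.
rank ∂_0 = 0, rank ∂_1 = 4 ⇒ b_0 = 5 − 0 − 4 = 1; all invariant factors of ∂_1 are 1 so no torsion. So H_0 ≅ Z.

H_0 ≅ Z.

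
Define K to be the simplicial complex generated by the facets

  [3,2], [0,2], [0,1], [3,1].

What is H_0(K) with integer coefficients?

H_0 = Z.

Order the vertices as 0 < 1 < 2 < 3. Listing each simplex with vertices in this order, K has dimension 1 with simplices:

  0-simplices (4): [0], [1], [2], [3]
  1-simplices (4): [0,1], [0,2], [1,3], [2,3]

so the chain groups are C_0 ≅ Z^4, C_1 ≅ Z^4.

The boundary map ∂_1: C_1 → C_0 maps an edge to its endpoints' difference, ∂[p,q] = q − p. For instance
  ∂[0,2] = [2] − [0].
The resulting 4×4 matrix has rank 3, and its Smith normal form has invariant factors (1,1,1).

From H_k ≅ ker(∂_k) / im(∂_{k+1}) we obtain:

  H_0: rank C_0 − rank ∂_1 = 4 − 3 = 1, and the invariant factors of ∂_1 are all 1, so H_0 = Z.

(K is a triangulation of the circle S^1.)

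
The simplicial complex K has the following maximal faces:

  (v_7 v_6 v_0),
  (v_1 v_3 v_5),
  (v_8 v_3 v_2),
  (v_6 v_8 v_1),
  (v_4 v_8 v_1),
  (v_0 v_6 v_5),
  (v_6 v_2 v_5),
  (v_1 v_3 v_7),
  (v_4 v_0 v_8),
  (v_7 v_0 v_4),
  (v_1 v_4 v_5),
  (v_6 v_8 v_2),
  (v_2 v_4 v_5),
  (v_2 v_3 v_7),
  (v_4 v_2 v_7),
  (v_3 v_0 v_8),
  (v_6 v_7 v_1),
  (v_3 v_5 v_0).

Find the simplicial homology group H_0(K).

H_0 = Z.

Take the total order v_0 < v_1 < v_2 < v_3 < v_4 < v_5 < v_6 < v_7 < v_8 on the vertex set. Then K (dimension 2) consists of the simplices:

  0-simplices (9): [v_0], [v_1], [v_2], [v_3], [v_4], [v_5], [v_6], [v_7], [v_8]
  1-simplices (27): (27 of them)
  2-simplices (18): (18 of them)

so the chain groups are C_0 ≅ Z^9, C_1 ≅ Z^27, C_2 ≅ Z^18.

Boundary ∂_1: C_1 → C_0 sends each edge [p,q] (with p < q) to q − p. For instance
  ∂[v_2,v_8] = [v_8] − [v_2].
As a 9×27 matrix over Z this has rank 8, with invariant factors (1,1,1,1,1,1,1,1).

Boundary ∂_2: C_2 → C_1 sends each 2-simplex [p,q,r] to [q,r] − [p,r] + [p,q]. For instance
  ∂[v_1,v_3,v_7] = [v_3,v_7] − [v_1,v_7] + [v_1,v_3],
  ∂[v_2,v_3,v_8] = [v_3,v_8] − [v_2,v_8] + [v_2,v_3].
This gives a 27×18 integer matrix of rank 17; reducing to Smith normal form yields diagonal entries (1,1,1,1,1,1,1,1,1,1,1,1,1,1,1,1,1).

Now H_k = ker ∂_k / im ∂_{k+1}, so:

  H_0: rank C_0 − rank ∂_1 = 9 − 8 = 1, and the invariant factors of ∂_1 are all 1, so H_0 ≅ Z.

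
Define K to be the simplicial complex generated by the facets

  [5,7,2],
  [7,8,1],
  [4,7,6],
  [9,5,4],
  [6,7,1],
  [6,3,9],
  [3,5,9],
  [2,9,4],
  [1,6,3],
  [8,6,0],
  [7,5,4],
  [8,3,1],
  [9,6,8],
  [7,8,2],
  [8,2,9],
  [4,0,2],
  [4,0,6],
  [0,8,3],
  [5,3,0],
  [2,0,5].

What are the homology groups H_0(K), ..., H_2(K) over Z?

H_0 = Z,  H_1 = Z ⊕ Z/2Z,  H_2 = 0.

We work with the vertex ordering 0 < 1 < 2 < 3 < 4 < 5 < 6 < 7 < 8 < 9. The simplices of K, each written with vertices in increasing order, are:

  0-simplices (10): [0], [1], [2], [3], [4], [5], [6], [7], [8], [9]
  1-simplices (30): (30 of them)
  2-simplices (20): (20 of them)

so the chain groups are C_0 ≅ Z^10, C_1 ≅ Z^30, C_2 ≅ Z^20.

Boundary ∂_1: C_1 → C_0 sends each edge [p,q] (with p < q) to q − p. For instance
  ∂[2,8] = [8] − [2].
As a 10×30 matrix over Z this has rank 9, with invariant factors (1,1,1,1,1,1,1,1,1).

Boundary ∂_2: C_2 → C_1 sends each 2-simplex [p,q,r] to [q,r] − [p,r] + [p,q]. For instance
  ∂[3,5,9] = [5,9] − [3,9] + [3,5],
  ∂[0,3,8] = [3,8] − [0,8] + [0,3].
As a 30×20 matrix over Z this has rank 20, with invariant factors (1,1,1,1,1,1,1,1,1,1,1,1,1,1,1,1,1,1,1,2).

Computing H_k = (kernel of ∂_k) / (image of ∂_{k+1}):

  H_0: rank C_0 − rank ∂_1 = 10 − 9 = 1, and the invariant factors of ∂_1 are all 1, so H_0 ≅ Z.
  H_1: rank ker ∂_1 − rank ∂_2 = (30 − 9) − 20 = 1, and ∂_2 has invariant factor 2 > 1, so H_1 ≅ Z ⊕ Z/2Z.
  H_2: rank ker ∂_2 − rank ∂_3 = (20 − 20) − 0 = 0, and there is no ∂_3, so H_2 ≅ 0.

(K is a triangulation of the Klein bottle.)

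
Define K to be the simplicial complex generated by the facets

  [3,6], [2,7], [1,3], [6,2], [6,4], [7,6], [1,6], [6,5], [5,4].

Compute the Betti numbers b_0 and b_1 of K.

b_0 = 1, b_1 = 3.

Fix the vertex order 1 < 2 < 3 < 4 < 5 < 6 < 7 and write every simplex with vertices in increasing order. Then dim K = 1 and the simplices of K are:

  0-simplices (7): [1], [2], [3], [4], [5], [6], [7]
  1-simplices (9): [1,3], [1,6], [2,6], [2,7], [3,6], [4,5], [4,6], [5,6], [6,7]

Hence C_0 ≅ Z^7, C_1 ≅ Z^9.

∂_1: C_1 → C_0 maps an edge to its endpoints' difference, ∂[p,q] = q − p. For instance
  ∂[6,7] = [7] − [6].
As a 7×9 matrix over Z this has rank 6, with invariant factors (1,1,1,1,1,1).

Reading off H_k = ker ∂_k / im ∂_{k+1}:

  H_0: rank C_0 − rank ∂_1 = 7 − 6 = 1, and the invariant factors of ∂_1 are all 1, so H_0 = Z.
  H_1: rank ker ∂_1 − rank ∂_2 = (9 − 6) − 0 = 3, and there is no ∂_2, so H_1 = Z^3.

As a check, the Euler characteristic is 7 − 9 = -2, which agrees with 1 − 3 = -2.

Hence the Betti numbers are b_0 = 1, b_1 = 3.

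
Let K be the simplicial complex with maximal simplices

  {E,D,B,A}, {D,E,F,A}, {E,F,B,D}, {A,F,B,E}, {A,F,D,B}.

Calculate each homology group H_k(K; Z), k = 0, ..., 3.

Fix the vertex order A < B < D < E < F and write every simplex with vertices in increasing order. Then dim K = 3 and the simplices of K are:

  0-simplices (5): A, B, D, E, F
  1-simplices (10): AB, AD, AE, AF, BD, BE, BF, DE, DF, EF
  2-simplices (10): ABD, ABE, ABF, ADE, ADF, AEF, BDE, BDF, BEF, DEF
  3-simplices (5): ABDE, ABDF, ABEF, ADEF, BDEF

giving chain groups C_0 ≅ Z^5, C_1 ≅ Z^10, C_2 ≅ Z^10, C_3 ≅ Z^5.

∂_1: C_1 → C_0 is given by ∂[p,q] = [q] − [p]. For instance
  ∂DF = F − D.
As a 5×10 matrix over Z this has rank 4, with invariant factors (1,1,1,1).

The boundary map ∂_2: C_2 → C_1 sends each 2-simplex [p,q,r] to [q,r] − [p,r] + [p,q]. For instance
  ∂ABF = BF − AF + AB,
  ∂ABE = BE − AE + AB.
The 10×10 boundary matrix has rank 6 and Smith normal form diag(1,1,1,1,1,1).

The boundary map ∂_3: C_3 → C_2 sends each 3-simplex σ to the alternating sum Σ_i (−1)^i (σ with its i-th vertex removed). For instance
  ∂ABDE = BDE − ADE + ABE − ABD,
  ∂ABDF = BDF − ADF + ABF − ABD.
This gives a 10×5 integer matrix of rank 4; reducing to Smith normal form yields diagonal entries (1,1,1,1).

Now H_k = ker ∂_k / im ∂_{k+1}, so:

  H_0: rank C_0 − rank ∂_1 = 5 − 4 = 1, and the invariant factors of ∂_1 are all 1, so H_0 = Z.
  H_1: rank ker ∂_1 − rank ∂_2 = (10 − 4) − 6 = 0, and the invariant factors of ∂_2 are all 1, so H_1 = 0.
  H_2: rank ker ∂_2 − rank ∂_3 = (10 − 6) − 4 = 0, and the invariant factors of ∂_3 are all 1, so H_2 = 0.
  H_3: rank ker ∂_3 − rank ∂_4 = (5 − 4) − 0 = 1, and there is no ∂_4, so H_3 = Z.

H_0 ≅ Z,  H_1 = 0,  H_2 = 0,  H_3 ≅ Z.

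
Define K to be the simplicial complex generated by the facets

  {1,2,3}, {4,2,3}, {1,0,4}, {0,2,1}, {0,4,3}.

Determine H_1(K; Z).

H_1 = Z.

We work with the vertex ordering 0 < 1 < 2 < 3 < 4. The simplices of K, each written with vertices in increasing order, are:

  0-simplices (5): [0], [1], [2], [3], [4]
  1-simplices (10): [0,1], [0,2], [0,3], [0,4], [1,2], [1,3], [1,4], [2,3], [2,4], [3,4]
  2-simplices (5): [0,1,2], [0,1,4], [0,3,4], [1,2,3], [2,3,4]

so the chain groups are C_0 ≅ Z^5, C_1 ≅ Z^10, C_2 ≅ Z^5.

∂_1: C_1 → C_0 maps an edge to its endpoints' difference, ∂[p,q] = q − p.
The resulting 5×10 matrix has rank 4, and its Smith normal form has invariant factors (1,1,1,1).

∂_2: C_2 → C_1 maps a triangle to the signed sum of its edges. For instance
  ∂[0,3,4] = [3,4] − [0,4] + [0,3],
  ∂[2,3,4] = [3,4] − [2,4] + [2,3].
The resulting 10×5 matrix has rank 5, and its Smith normal form has invariant factors (1,1,1,1,1).

From H_k ≅ ker(∂_k) / im(∂_{k+1}) we obtain:

  H_1: rank ker ∂_1 − rank ∂_2 = (10 − 4) − 5 = 1, and the invariant factors of ∂_2 are all 1, so H_1 ≅ Z.

(K is a triangulation of the Möbius band.)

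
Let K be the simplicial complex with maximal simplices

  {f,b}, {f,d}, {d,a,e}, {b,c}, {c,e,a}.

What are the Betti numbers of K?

b_0 = 1, b_1 = 1, b_2 = 0.

Take the total order a < b < c < d < e < f on the vertex set. Then K (dimension 2) consists of the simplices:

  0-simplices (6): a, b, c, d, e, f
  1-simplices (8): ac, ad, ae, bc, bf, ce, de, df
  2-simplices (2): ace, ade

Hence C_0 ≅ Z^6, C_1 ≅ Z^8, C_2 ≅ Z^2.

The boundary map ∂_1: C_1 → C_0 maps an edge to its endpoints' difference, ∂[p,q] = q − p.
The 6×8 boundary matrix has rank 5 and Smith normal form diag(1,1,1,1,1).

The boundary map ∂_2: C_2 → C_1 maps a triangle to the signed sum of its edges. For instance
  ∂ace = ce − ae + ac,
  ∂ade = de − ae + ad.
The resulting 8×2 matrix has rank 2, and its Smith normal form has invariant factors (1,1).

Reading off H_k = ker ∂_k / im ∂_{k+1}:

  H_0: rank C_0 − rank ∂_1 = 6 − 5 = 1, and the invariant factors of ∂_1 are all 1, so H_0 ≅ Z.
  H_1: rank ker ∂_1 − rank ∂_2 = (8 − 5) − 2 = 1, and the invariant factors of ∂_2 are all 1, so H_1 ≅ Z.
  H_2: rank ker ∂_2 − rank ∂_3 = (2 − 2) − 0 = 0, and there is no ∂_3, so H_2 ≅ 0.

As a check, the Euler characteristic is 6 − 8 + 2 = 0, which agrees with 1 − 1 + 0 = 0.

Hence the Betti numbers are b_0 = 1, b_1 = 1, b_2 = 0.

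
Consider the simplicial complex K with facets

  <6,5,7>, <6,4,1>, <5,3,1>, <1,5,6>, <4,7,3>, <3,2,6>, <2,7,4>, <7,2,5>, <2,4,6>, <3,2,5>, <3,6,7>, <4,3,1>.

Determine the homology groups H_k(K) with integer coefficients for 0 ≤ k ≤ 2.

Order the vertices as 1 < 2 < 3 < 4 < 5 < 6 < 7. Listing each simplex with vertices in this order, K has dimension 2 with simplices:

  0-simplices (7): [1], [2], [3], [4], [5], [6], [7]
  1-simplices (18): [1,3], [1,4], [1,5], [1,6], [2,3], [2,4], [2,5], [2,6], [2,7], [3,4], [3,5], [3,6], [3,7], [4,6], [4,7], [5,6], [5,7], [6,7]
  2-simplices (12): [1,3,4], [1,3,5], [1,4,6], [1,5,6], [2,3,5], [2,3,6], [2,4,6], [2,4,7], [2,5,7], [3,4,7], [3,6,7], [5,6,7]

giving chain groups C_0 ≅ Z^7, C_1 ≅ Z^18, C_2 ≅ Z^12.

∂_1: C_1 → C_0 maps an edge to its endpoints' difference, ∂[p,q] = q − p.
The 7×18 boundary matrix has rank 6 and Smith normal form diag(1,1,1,1,1,1).

∂_2: C_2 → C_1 sends each 2-simplex [p,q,r] to [q,r] − [p,r] + [p,q]. For instance
  ∂[3,6,7] = [6,7] − [3,7] + [3,6],
  ∂[1,4,6] = [4,6] − [1,6] + [1,4].
The 18×12 boundary matrix has rank 12 and Smith normal form diag(1,1,1,1,1,1,1,1,1,1,1,2).

Now H_k = ker ∂_k / im ∂_{k+1}, so:

  H_0: rank C_0 − rank ∂_1 = 7 − 6 = 1, and the invariant factors of ∂_1 are all 1, so H_0 ≅ Z.
  H_1: rank ker ∂_1 − rank ∂_2 = (18 − 6) − 12 = 0, and ∂_2 has invariant factor 2 > 1, so H_1 ≅ Z/2Z.
  H_2: rank ker ∂_2 − rank ∂_3 = (12 − 12) − 0 = 0, and there is no ∂_3, so H_2 ≅ 0.

H_0 ≅ Z,  H_1 ≅ Z/2Z,  H_2 = 0.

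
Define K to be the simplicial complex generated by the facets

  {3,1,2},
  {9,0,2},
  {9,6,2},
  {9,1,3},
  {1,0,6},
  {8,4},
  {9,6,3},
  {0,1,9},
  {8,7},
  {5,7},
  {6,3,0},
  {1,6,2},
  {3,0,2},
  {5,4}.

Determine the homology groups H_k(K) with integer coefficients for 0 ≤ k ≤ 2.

H_0 = Z^2,  H_1 = Z ⊕ Z/2Z,  H_2 = 0.

Order the vertices as 0 < 1 < 2 < 3 < 4 < 5 < 6 < 7 < 8 < 9. Listing each simplex with vertices in this order, K has dimension 2 with simplices:

  0-simplices (10): [0], [1], [2], [3], [4], [5], [6], [7], [8], [9]
  1-simplices (19): [0,1], [0,2], [0,3], [0,6], [0,9], [1,2], [1,3], [1,6], [1,9], [2,3], [2,6], [2,9], [3,6], [3,9], [4,5], [4,8], [5,7], [6,9], [7,8]
  2-simplices (10): [0,1,6], [0,1,9], [0,2,3], [0,2,9], [0,3,6], [1,2,3], [1,2,6], [1,3,9], [2,6,9], [3,6,9]

so the chain groups are C_0 ≅ Z^10, C_1 ≅ Z^19, C_2 ≅ Z^10.

The boundary map ∂_1: C_1 → C_0 sends each edge [p,q] (with p < q) to q − p. For instance
  ∂[0,6] = [6] − [0].
The resulting 10×19 matrix has rank 8, and its Smith normal form has invariant factors (1,1,1,1,1,1,1,1).

∂_2: C_2 → C_1 sends each 2-simplex [p,q,r] to [q,r] − [p,r] + [p,q]. For instance
  ∂[0,2,3] = [2,3] − [0,3] + [0,2],
  ∂[1,2,6] = [2,6] − [1,6] + [1,2].
The resulting 19×10 matrix has rank 10, and its Smith normal form has invariant factors (1,1,1,1,1,1,1,1,1,2).

From H_k ≅ ker(∂_k) / im(∂_{k+1}) we obtain:

  H_0: rank C_0 − rank ∂_1 = 10 − 8 = 2, and the invariant factors of ∂_1 are all 1, so H_0 ≅ Z^2.
  H_1: rank ker ∂_1 − rank ∂_2 = (19 − 8) − 10 = 1, and ∂_2 has invariant factor 2 > 1, so H_1 ≅ Z ⊕ Z/2Z.
  H_2: rank ker ∂_2 − rank ∂_3 = (10 − 10) − 0 = 0, and there is no ∂_3, so H_2 ≅ 0.

(K is a triangulation of the disjoint union of the real projective plane RP^2 and the circle S^1.)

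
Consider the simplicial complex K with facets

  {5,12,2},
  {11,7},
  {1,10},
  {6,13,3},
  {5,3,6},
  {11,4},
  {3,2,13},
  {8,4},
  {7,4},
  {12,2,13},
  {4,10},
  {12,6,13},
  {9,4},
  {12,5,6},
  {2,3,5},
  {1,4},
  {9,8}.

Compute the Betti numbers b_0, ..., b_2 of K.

b_0 = 2, b_1 = 3, b_2 = 1.

Fix the vertex order 1 < 2 < 3 < 4 < 5 < 6 < 7 < 8 < 9 < 10 < 11 < 12 < 13 and write every simplex with vertices in increasing order. Then dim K = 2 and the simplices of K are:

  0-simplices (13): [1], [2], [3], [4], [5], [6], [7], [8], [9], [10], [11], [12], [13]
  1-simplices (21): [1,4], [1,10], [2,3], [2,5], [2,12], [2,13], [3,5], [3,6], [3,13], [4,7], [4,8], [4,9], [4,10], [4,11], [5,6], [5,12], [6,12], [6,13], [7,11], [8,9], [12,13]
  2-simplices (8): [2,3,5], [2,3,13], [2,5,12], [2,12,13], [3,5,6], [3,6,13], [5,6,12], [6,12,13]

giving chain groups C_0 ≅ Z^13, C_1 ≅ Z^21, C_2 ≅ Z^8.

Boundary ∂_1: C_1 → C_0 is given by ∂[p,q] = [q] − [p].
As a 13×21 matrix over Z this has rank 11, with invariant factors (1,1,1,1,1,1,1,1,1,1,1).

The boundary map ∂_2: C_2 → C_1 acts by ∂[p,q,r] = [q,r] − [p,r] + [p,q]. For instance
  ∂[2,5,12] = [5,12] − [2,12] + [2,5],
  ∂[3,5,6] = [5,6] − [3,6] + [3,5].
The 21×8 boundary matrix has rank 7 and Smith normal form diag(1,1,1,1,1,1,1).

Computing H_k = (kernel of ∂_k) / (image of ∂_{k+1}):

  H_0: rank C_0 − rank ∂_1 = 13 − 11 = 2, and the invariant factors of ∂_1 are all 1, so H_0 ≅ Z^2.
  H_1: rank ker ∂_1 − rank ∂_2 = (21 − 11) − 7 = 3, and the invariant factors of ∂_2 are all 1, so H_1 ≅ Z^3.
  H_2: rank ker ∂_2 − rank ∂_3 = (8 − 7) − 0 = 1, and there is no ∂_3, so H_2 ≅ Z.

As a check, the Euler characteristic is 13 − 21 + 8 = 0, which agrees with 2 − 3 + 1 = 0.

Hence the Betti numbers are b_0 = 2, b_1 = 3, b_2 = 1.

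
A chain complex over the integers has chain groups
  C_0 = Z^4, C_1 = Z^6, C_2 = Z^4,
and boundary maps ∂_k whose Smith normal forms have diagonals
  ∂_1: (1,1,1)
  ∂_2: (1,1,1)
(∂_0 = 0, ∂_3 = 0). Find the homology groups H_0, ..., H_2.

H_0 = Z,  H_1 = 0,  H_2 = Z.

H_0: b_0 = 4 − 0 − 3 = 1; torsion from ∂_1 factors > 1: none. So H_0 = Z.
H_1: b_1 = 6 − 3 − 3 = 0; torsion from ∂_2 factors > 1: none. So H_1 = 0.
H_2: b_2 = 4 − 3 − 0 = 1; torsion from ∂_3 factors > 1: none. So H_2 = Z.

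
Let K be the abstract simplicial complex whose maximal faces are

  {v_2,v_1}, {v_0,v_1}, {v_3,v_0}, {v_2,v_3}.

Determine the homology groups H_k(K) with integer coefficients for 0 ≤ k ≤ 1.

Fix the vertex order v_0 < v_1 < v_2 < v_3 and write every simplex with vertices in increasing order. Then dim K = 1 and the simplices of K are:

  0-simplices (4): [v_0], [v_1], [v_2], [v_3]
  1-simplices (4): [v_0,v_1], [v_0,v_3], [v_1,v_2], [v_2,v_3]

so the chain groups are C_0 ≅ Z^4, C_1 ≅ Z^4.

The boundary map ∂_1: C_1 → C_0 maps an edge to its endpoints' difference, ∂[p,q] = q − p.
The resulting 4×4 matrix has rank 3, and its Smith normal form has invariant factors (1,1,1).

From H_k ≅ ker(∂_k) / im(∂_{k+1}) we obtain:

  H_0: rank C_0 − rank ∂_1 = 4 − 3 = 1, and the invariant factors of ∂_1 are all 1, so H_0 = Z.
  H_1: rank ker ∂_1 − rank ∂_2 = (4 − 3) − 0 = 1, and there is no ∂_2, so H_1 = Z.

As a check, the Euler characteristic is 4 − 4 = 0, which agrees with 1 − 1 = 0.

H_0 ≅ Z,  H_1 ≅ Z.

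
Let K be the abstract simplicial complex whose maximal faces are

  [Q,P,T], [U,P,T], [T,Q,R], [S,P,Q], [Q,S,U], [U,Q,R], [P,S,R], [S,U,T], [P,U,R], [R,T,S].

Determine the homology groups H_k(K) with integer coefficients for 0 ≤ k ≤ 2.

H_0 = Z,  H_1 = Z/2Z,  H_2 = 0.

Fix the vertex order P < Q < R < S < T < U and write every simplex with vertices in increasing order. Then dim K = 2 and the simplices of K are:

  0-simplices (6): P, Q, R, S, T, U
  1-simplices (15): PQ, PR, PS, PT, PU, QR, QS, QT, QU, RS, RT, RU, ST, SU, TU
  2-simplices (10): PQS, PQT, PRS, PRU, PTU, QRT, QRU, QSU, RST, STU

so the chain groups are C_0 ≅ Z^6, C_1 ≅ Z^15, C_2 ≅ Z^10.

∂_1: C_1 → C_0 sends each edge [p,q] (with p < q) to q − p. For instance
  ∂QR = R − Q.
As a 6×15 matrix over Z this has rank 5, with invariant factors (1,1,1,1,1).

Boundary ∂_2: C_2 → C_1 sends each 2-simplex [p,q,r] to [q,r] − [p,r] + [p,q]. For instance
  ∂PQT = QT − PT + PQ,
  ∂PTU = TU − PU + PT.
This gives a 15×10 integer matrix of rank 10; reducing to Smith normal form yields diagonal entries (1,1,1,1,1,1,1,1,1,2).

From H_k ≅ ker(∂_k) / im(∂_{k+1}) we obtain:

  H_0: rank C_0 − rank ∂_1 = 6 − 5 = 1, and the invariant factors of ∂_1 are all 1, so H_0 ≅ Z.
  H_1: rank ker ∂_1 − rank ∂_2 = (15 − 5) − 10 = 0, and ∂_2 has invariant factor 2 > 1, so H_1 ≅ Z/2Z.
  H_2: rank ker ∂_2 − rank ∂_3 = (10 − 10) − 0 = 0, and there is no ∂_3, so H_2 ≅ 0.

(K is a triangulation of the real projective plane RP^2.)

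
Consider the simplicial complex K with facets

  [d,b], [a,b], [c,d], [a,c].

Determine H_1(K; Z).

H_1 ≅ Z.

Take the total order a < b < c < d on the vertex set. Then K (dimension 1) consists of the simplices:

  0-simplices (4): a, b, c, d
  1-simplices (4): ab, ac, bd, cd

so the chain groups are C_0 ≅ Z^4, C_1 ≅ Z^4.

∂_1: C_1 → C_0 is given by ∂[p,q] = [q] − [p]. For instance
  ∂ac = c − a.
The 4×4 boundary matrix has rank 3 and Smith normal form diag(1,1,1).

Reading off H_k = ker ∂_k / im ∂_{k+1}:

  H_1: rank ker ∂_1 − rank ∂_2 = (4 − 3) − 0 = 1, and there is no ∂_2, so H_1 ≅ Z.

(K is a triangulation of the circle S^1.)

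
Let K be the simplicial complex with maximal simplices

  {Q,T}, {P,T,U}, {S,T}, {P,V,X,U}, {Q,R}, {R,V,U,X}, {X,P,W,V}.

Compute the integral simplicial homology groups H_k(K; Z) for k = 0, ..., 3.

H_0 ≅ Z,  H_1 ≅ Z,  H_2 = 0,  H_3 = 0.

Take the total order P < Q < R < S < T < U < V < W < X on the vertex set. Then K (dimension 3) consists of the simplices:

  0-simplices (9): P, Q, R, S, T, U, V, W, X
  1-simplices (17): PT, PU, PV, PW, PX, QR, QT, RU, RV, RX, ST, TU, UV, UX, VW, VX, WX
  2-simplices (11): PTU, PUV, PUX, PVW, PVX, PWX, RUV, RUX, RVX, UVX, VWX
  3-simplices (3): PUVX, PVWX, RUVX

Hence C_0 ≅ Z^9, C_1 ≅ Z^17, C_2 ≅ Z^11, C_3 ≅ Z^3.

Boundary ∂_1: C_1 → C_0 is given by ∂[p,q] = [q] − [p].
The 9×17 boundary matrix has rank 8 and Smith normal form diag(1,1,1,1,1,1,1,1).

∂_2: C_2 → C_1 acts by ∂[p,q,r] = [q,r] − [p,r] + [p,q]. For instance
  ∂RUX = UX − RX + RU,
  ∂VWX = WX − VX + VW.
The 17×11 boundary matrix has rank 8 and Smith normal form diag(1,1,1,1,1,1,1,1).

Boundary ∂_3: C_3 → C_2 sends each 3-simplex σ to the alternating sum Σ_i (−1)^i (σ with its i-th vertex removed). For instance
  ∂RUVX = UVX − RVX + RUX − RUV,
  ∂PUVX = UVX − PVX + PUX − PUV.
As a 11×3 matrix over Z this has rank 3, with invariant factors (1,1,1).

Reading off H_k = ker ∂_k / im ∂_{k+1}:

  H_0: rank C_0 − rank ∂_1 = 9 − 8 = 1, and the invariant factors of ∂_1 are all 1, so H_0 = Z.
  H_1: rank ker ∂_1 − rank ∂_2 = (17 − 8) − 8 = 1, and the invariant factors of ∂_2 are all 1, so H_1 = Z.
  H_2: rank ker ∂_2 − rank ∂_3 = (11 − 8) − 3 = 0, and the invariant factors of ∂_3 are all 1, so H_2 = 0.
  H_3: rank ker ∂_3 − rank ∂_4 = (3 − 3) − 0 = 0, and there is no ∂_4, so H_3 = 0.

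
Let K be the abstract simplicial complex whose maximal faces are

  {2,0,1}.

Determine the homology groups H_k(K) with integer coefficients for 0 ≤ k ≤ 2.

Order the vertices as 0 < 1 < 2. Listing each simplex with vertices in this order, K has dimension 2 with simplices:

  0-simplices (3): [0], [1], [2]
  1-simplices (3): [0,1], [0,2], [1,2]
  2-simplices (1): [0,1,2]

so the chain groups are C_0 ≅ Z^3, C_1 ≅ Z^3, C_2 ≅ Z^1.

Boundary ∂_1: C_1 → C_0 maps an edge to its endpoints' difference, ∂[p,q] = q − p. For instance
  ∂[0,1] = [1] − [0].
This gives a 3×3 integer matrix of rank 2; reducing to Smith normal form yields diagonal entries (1,1).

The boundary map ∂_2: C_2 → C_1 maps a triangle to the signed sum of its edges. For instance
  ∂[0,1,2] = [1,2] − [0,2] + [0,1].
The resulting 3×1 matrix has rank 1, and its Smith normal form has invariant factors (1).

Reading off H_k = ker ∂_k / im ∂_{k+1}:

  H_0: rank C_0 − rank ∂_1 = 3 − 2 = 1, and the invariant factors of ∂_1 are all 1, so H_0 = Z.
  H_1: rank ker ∂_1 − rank ∂_2 = (3 − 2) − 1 = 0, and the invariant factors of ∂_2 are all 1, so H_1 = 0.
  H_2: rank ker ∂_2 − rank ∂_3 = (1 − 1) − 0 = 0, and there is no ∂_3, so H_2 = 0.

H_0 ≅ Z,  H_1 = 0,  H_2 = 0.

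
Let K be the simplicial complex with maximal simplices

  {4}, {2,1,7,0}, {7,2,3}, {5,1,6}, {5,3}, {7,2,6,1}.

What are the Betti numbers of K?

b_0 = 2, b_1 = 1, b_2 = 0, b_3 = 0.

Take the total order 0 < 1 < 2 < 3 < 4 < 5 < 6 < 7 on the vertex set. Then K (dimension 3) consists of the simplices:

  0-simplices (8): [0], [1], [2], [3], [4], [5], [6], [7]
  1-simplices (14): [0,1], [0,2], [0,7], [1,2], [1,5], [1,6], [1,7], [2,3], [2,6], [2,7], [3,5], [3,7], [5,6], [6,7]
  2-simplices (9): [0,1,2], [0,1,7], [0,2,7], [1,2,6], [1,2,7], [1,5,6], [1,6,7], [2,3,7], [2,6,7]
  3-simplices (2): [0,1,2,7], [1,2,6,7]

so the chain groups are C_0 ≅ Z^8, C_1 ≅ Z^14, C_2 ≅ Z^9, C_3 ≅ Z^2.

∂_1: C_1 → C_0 maps an edge to its endpoints' difference, ∂[p,q] = q − p. For instance
  ∂[1,2] = [2] − [1].
As a 8×14 matrix over Z this has rank 6, with invariant factors (1,1,1,1,1,1).

The boundary map ∂_2: C_2 → C_1 maps a triangle to the signed sum of its edges. For instance
  ∂[0,1,2] = [1,2] − [0,2] + [0,1],
  ∂[2,3,7] = [3,7] − [2,7] + [2,3].
As a 14×9 matrix over Z this has rank 7, with invariant factors (1,1,1,1,1,1,1).

∂_3: C_3 → C_2 sends each 3-simplex σ to the alternating sum Σ_i (−1)^i (σ with its i-th vertex removed). For instance
  ∂[0,1,2,7] = [1,2,7] − [0,2,7] + [0,1,7] − [0,1,2],
  ∂[1,2,6,7] = [2,6,7] − [1,6,7] + [1,2,7] − [1,2,6].
This gives a 9×2 integer matrix of rank 2; reducing to Smith normal form yields diagonal entries (1,1).

From H_k ≅ ker(∂_k) / im(∂_{k+1}) we obtain:

  H_0: rank C_0 − rank ∂_1 = 8 − 6 = 2, and the invariant factors of ∂_1 are all 1, so H_0 ≅ Z^2.
  H_1: rank ker ∂_1 − rank ∂_2 = (14 − 6) − 7 = 1, and the invariant factors of ∂_2 are all 1, so H_1 ≅ Z.
  H_2: rank ker ∂_2 − rank ∂_3 = (9 − 7) − 2 = 0, and the invariant factors of ∂_3 are all 1, so H_2 ≅ 0.
  H_3: rank ker ∂_3 − rank ∂_4 = (2 − 2) − 0 = 0, and there is no ∂_4, so H_3 ≅ 0.

As a check, the Euler characteristic is 8 − 14 + 9 − 2 = 1, which agrees with 2 − 1 + 0 − 0 = 1.

Hence the Betti numbers are b_0 = 2, b_1 = 1, b_2 = 0, b_3 = 0.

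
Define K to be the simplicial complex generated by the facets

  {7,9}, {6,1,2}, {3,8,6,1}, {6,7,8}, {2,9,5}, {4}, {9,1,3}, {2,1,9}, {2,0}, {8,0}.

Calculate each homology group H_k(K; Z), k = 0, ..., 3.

H_0 = Z^2,  H_1 = Z^2,  H_2 = 0,  H_3 = 0.

Take the total order 0 < 1 < 2 < 3 < 4 < 5 < 6 < 7 < 8 < 9 on the vertex set. Then K (dimension 3) consists of the simplices:

  0-simplices (10): [0], [1], [2], [3], [4], [5], [6], [7], [8], [9]
  1-simplices (18): [0,2], [0,8], [1,2], [1,3], [1,6], [1,8], [1,9], [2,5], [2,6], [2,9], [3,6], [3,8], [3,9], [5,9], [6,7], [6,8], [7,8], [7,9]
  2-simplices (9): [1,2,6], [1,2,9], [1,3,6], [1,3,8], [1,3,9], [1,6,8], [2,5,9], [3,6,8], [6,7,8]
  3-simplices (1): [1,3,6,8]

so the chain groups are C_0 ≅ Z^10, C_1 ≅ Z^18, C_2 ≅ Z^9, C_3 ≅ Z^1.

Boundary ∂_1: C_1 → C_0 sends each edge [p,q] (with p < q) to q − p.
As a 10×18 matrix over Z this has rank 8, with invariant factors (1,1,1,1,1,1,1,1).

∂_2: C_2 → C_1 maps a triangle to the signed sum of its edges. For instance
  ∂[1,6,8] = [6,8] − [1,8] + [1,6],
  ∂[1,3,6] = [3,6] − [1,6] + [1,3].
As a 18×9 matrix over Z this has rank 8, with invariant factors (1,1,1,1,1,1,1,1).

Boundary ∂_3: C_3 → C_2 sends each 3-simplex σ to the alternating sum Σ_i (−1)^i (σ with its i-th vertex removed). For instance
  ∂[1,3,6,8] = [3,6,8] − [1,6,8] + [1,3,8] − [1,3,6].
As a 9×1 matrix over Z this has rank 1, with invariant factors (1).

From H_k ≅ ker(∂_k) / im(∂_{k+1}) we obtain:

  H_0: rank C_0 − rank ∂_1 = 10 − 8 = 2, and the invariant factors of ∂_1 are all 1, so H_0 = Z^2.
  H_1: rank ker ∂_1 − rank ∂_2 = (18 − 8) − 8 = 2, and the invariant factors of ∂_2 are all 1, so H_1 = Z^2.
  H_2: rank ker ∂_2 − rank ∂_3 = (9 − 8) − 1 = 0, and the invariant factors of ∂_3 are all 1, so H_2 = 0.
  H_3: rank ker ∂_3 − rank ∂_4 = (1 − 1) − 0 = 0, and there is no ∂_4, so H_3 = 0.

As a check, the Euler characteristic is 10 − 18 + 9 − 1 = 0, which agrees with 2 − 2 + 0 − 0 = 0.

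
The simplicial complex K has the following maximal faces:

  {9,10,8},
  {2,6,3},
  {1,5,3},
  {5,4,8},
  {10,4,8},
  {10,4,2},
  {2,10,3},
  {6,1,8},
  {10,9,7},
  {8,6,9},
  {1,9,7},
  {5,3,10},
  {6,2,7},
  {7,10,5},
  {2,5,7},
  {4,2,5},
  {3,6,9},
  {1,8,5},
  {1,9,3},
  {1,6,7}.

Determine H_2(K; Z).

H_2 = 0.

Fix the vertex order 1 < 2 < 3 < 4 < 5 < 6 < 7 < 8 < 9 < 10 and write every simplex with vertices in increasing order. Then dim K = 2 and the simplices of K are:

  0-simplices (10): [1], [2], [3], [4], [5], [6], [7], [8], [9], [10]
  1-simplices (30): (30 of them)
  2-simplices (20): (20 of them)

Hence C_0 ≅ Z^10, C_1 ≅ Z^30, C_2 ≅ Z^20.

∂_1: C_1 → C_0 is given by ∂[p,q] = [q] − [p]. For instance
  ∂[3,5] = [5] − [3].
This gives a 10×30 integer matrix of rank 9; reducing to Smith normal form yields diagonal entries (1,1,1,1,1,1,1,1,1).

∂_2: C_2 → C_1 acts by ∂[p,q,r] = [q,r] − [p,r] + [p,q]. For instance
  ∂[2,6,7] = [6,7] − [2,7] + [2,6],
  ∂[1,6,7] = [6,7] − [1,7] + [1,6].
This gives a 30×20 integer matrix of rank 20; reducing to Smith normal form yields diagonal entries (1,1,1,1,1,1,1,1,1,1,1,1,1,1,1,1,1,1,1,2).

From H_k ≅ ker(∂_k) / im(∂_{k+1}) we obtain:

  H_2: rank ker ∂_2 − rank ∂_3 = (20 − 20) − 0 = 0, and there is no ∂_3, so H_2 ≅ 0.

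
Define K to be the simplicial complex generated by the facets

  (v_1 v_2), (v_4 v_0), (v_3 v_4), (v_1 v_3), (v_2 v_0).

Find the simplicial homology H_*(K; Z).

Fix the vertex order v_0 < v_1 < v_2 < v_3 < v_4 and write every simplex with vertices in increasing order. Then dim K = 1 and the simplices of K are:

  0-simplices (5): [v_0], [v_1], [v_2], [v_3], [v_4]
  1-simplices (5): [v_0,v_2], [v_0,v_4], [v_1,v_2], [v_1,v_3], [v_3,v_4]

Hence C_0 ≅ Z^5, C_1 ≅ Z^5.

∂_1: C_1 → C_0 maps an edge to its endpoints' difference, ∂[p,q] = q − p. For instance
  ∂[v_0,v_4] = [v_4] − [v_0].
The 5×5 boundary matrix has rank 4 and Smith normal form diag(1,1,1,1).

Now H_k = ker ∂_k / im ∂_{k+1}, so:

  H_0: rank C_0 − rank ∂_1 = 5 − 4 = 1, and the invariant factors of ∂_1 are all 1, so H_0 ≅ Z.
  H_1: rank ker ∂_1 − rank ∂_2 = (5 − 4) − 0 = 1, and there is no ∂_2, so H_1 ≅ Z.

H_0 = Z,  H_1 = Z.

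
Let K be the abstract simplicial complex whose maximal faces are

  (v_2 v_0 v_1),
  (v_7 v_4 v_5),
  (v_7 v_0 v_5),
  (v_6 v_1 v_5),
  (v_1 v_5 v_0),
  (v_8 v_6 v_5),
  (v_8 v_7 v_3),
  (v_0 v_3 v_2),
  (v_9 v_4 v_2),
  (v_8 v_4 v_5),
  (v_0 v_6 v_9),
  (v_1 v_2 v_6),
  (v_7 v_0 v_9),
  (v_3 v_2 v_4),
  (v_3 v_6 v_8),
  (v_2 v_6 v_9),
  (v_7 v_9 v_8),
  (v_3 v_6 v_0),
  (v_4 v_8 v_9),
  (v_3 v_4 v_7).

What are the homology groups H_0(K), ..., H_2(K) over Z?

Order the vertices as v_0 < v_1 < v_2 < v_3 < v_4 < v_5 < v_6 < v_7 < v_8 < v_9. Listing each simplex with vertices in this order, K has dimension 2 with simplices:

  0-simplices (10): [v_0], [v_1], [v_2], [v_3], [v_4], [v_5], [v_6], [v_7], [v_8], [v_9]
  1-simplices (30): (30 of them)
  2-simplices (20): (20 of them)

so the chain groups are C_0 ≅ Z^10, C_1 ≅ Z^30, C_2 ≅ Z^20.

Boundary ∂_1: C_1 → C_0 maps an edge to its endpoints' difference, ∂[p,q] = q − p. For instance
  ∂[v_0,v_1] = [v_1] − [v_0].
This gives a 10×30 integer matrix of rank 9; reducing to Smith normal form yields diagonal entries (1,1,1,1,1,1,1,1,1).

Boundary ∂_2: C_2 → C_1 maps a triangle to the signed sum of its edges. For instance
  ∂[v_4,v_8,v_9] = [v_8,v_9] − [v_4,v_9] + [v_4,v_8],
  ∂[v_3,v_4,v_7] = [v_4,v_7] − [v_3,v_7] + [v_3,v_4].
The resulting 30×20 matrix has rank 20, and its Smith normal form has invariant factors (1,1,1,1,1,1,1,1,1,1,1,1,1,1,1,1,1,1,1,2).

Reading off H_k = ker ∂_k / im ∂_{k+1}:

  H_0: rank C_0 − rank ∂_1 = 10 − 9 = 1, and the invariant factors of ∂_1 are all 1, so H_0 = Z.
  H_1: rank ker ∂_1 − rank ∂_2 = (30 − 9) − 20 = 1, and ∂_2 has invariant factor 2 > 1, so H_1 = Z ⊕ Z/2.
  H_2: rank ker ∂_2 − rank ∂_3 = (20 − 20) − 0 = 0, and there is no ∂_3, so H_2 = 0.

As a check, the Euler characteristic is 10 − 30 + 20 = 0, which agrees with 1 − 1 + 0 = 0.

H_0 ≅ Z,  H_1 ≅ Z ⊕ Z/2,  H_2 = 0.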